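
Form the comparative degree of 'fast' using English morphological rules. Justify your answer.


Apply comparative formation (add -er): 'fast' -> 'faster'.

faster


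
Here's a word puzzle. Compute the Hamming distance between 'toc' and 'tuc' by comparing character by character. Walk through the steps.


Alignment:
Position 1: 't' vs 't' = match
Position 2: 'o' vs 'u' = DIFFER
Position 3: 'c' vs 'c' = match
Total differences: 1

1


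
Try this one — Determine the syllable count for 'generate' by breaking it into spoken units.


Break 'generate' into syllables: gen-er-ate -> gen | er | ate = 3 syllables

3 syllables


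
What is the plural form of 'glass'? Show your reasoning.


Apply rule: Add -es (sibilant/fricative ending). 'glass' becomes 'glasses'.

glasses


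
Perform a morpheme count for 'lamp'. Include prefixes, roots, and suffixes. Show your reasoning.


Decomposition: lamp (free morpheme) = 1 morpheme(s)

1 morphemes


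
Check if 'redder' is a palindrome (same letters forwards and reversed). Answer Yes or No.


Forward: 'redder'
Reversed: 'redder'
They are identical.

Yes


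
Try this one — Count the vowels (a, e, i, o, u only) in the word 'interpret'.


Vowels in 'interpret': i, e, e = 3 vowels.

3


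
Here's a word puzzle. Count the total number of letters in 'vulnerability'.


Spell out 'vulnerability' and number each letter: v(1), u(2), l(3), n(4), e(5), r(6), a(7), b(8), i(9), l(10), i(11), t(12), y(13). Total: 13 letters.

13


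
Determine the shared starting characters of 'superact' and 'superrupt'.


Compare from the start: 5 characters match: 'super'. Mismatch at position 6: 'a' vs 'r'.

super


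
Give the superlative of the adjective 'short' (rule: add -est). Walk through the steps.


Apply superlative formation (add -est): 'short' -> 'shortest'.

shortest


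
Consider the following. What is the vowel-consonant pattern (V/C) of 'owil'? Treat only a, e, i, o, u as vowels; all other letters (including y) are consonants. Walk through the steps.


Letter mapping: o = V, w = C, i = V, l = C.

VCVC


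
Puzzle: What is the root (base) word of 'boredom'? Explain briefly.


Remove suffix '-dom' from 'boredom' to get root 'bore'.

bore


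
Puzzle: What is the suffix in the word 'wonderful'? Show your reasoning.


The word 'wonderful' = 'wonder' (root) + '-ful' (suffix). The suffix is '-ful'.

ful


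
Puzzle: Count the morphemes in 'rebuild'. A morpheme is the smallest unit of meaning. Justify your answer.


Decomposition: re- (prefix) + build (root) = 2 morpheme(s)

2 morphemes


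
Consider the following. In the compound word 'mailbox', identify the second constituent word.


Split 'mailbox' into 'mail' + 'box'. The second part is 'box'.

box


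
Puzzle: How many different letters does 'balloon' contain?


Unique letters in 'balloon': {a, b, l, n, o} = 5 distinct letters.

5


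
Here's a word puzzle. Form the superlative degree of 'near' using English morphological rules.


Apply superlative formation (add -est): 'near' -> 'nearest'.

nearest


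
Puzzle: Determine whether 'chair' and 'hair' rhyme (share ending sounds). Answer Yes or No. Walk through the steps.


Rime (stressed vowel + following sounds) of 'chair': -air = /ɛər/
Rime of 'hair': -air = /ɛər/
/ɛər/ and /ɛər/ are the same ending sound, so the words rhyme.

Yes


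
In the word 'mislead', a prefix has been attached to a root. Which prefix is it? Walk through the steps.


The word 'mislead' = 'mis' (prefix) + 'lead' (root). The prefix is 'mis'.

mis


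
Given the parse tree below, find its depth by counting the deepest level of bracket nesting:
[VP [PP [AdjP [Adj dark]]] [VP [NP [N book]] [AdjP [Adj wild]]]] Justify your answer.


Count bracket nesting levels:
'[' at pos 0: depth = 1
'[' at pos 4: depth = 2
'[' at pos 8: depth = 3
'[' at pos 14: depth = 4
'[' at pos 27: depth = 2
'[' at pos 31: depth = 3
'[' at pos 35: depth = 4
'[' at pos 45: depth = 3
'[' at pos 51: depth = 4
Maximum depth reached: 4

4


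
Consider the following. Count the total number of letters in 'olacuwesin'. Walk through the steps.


Spell out 'olacuwesin' and number each letter: o(1), l(2), a(3), c(4), u(5), w(6), e(7), s(8), i(9), n(10). Total: 10 letters.

10


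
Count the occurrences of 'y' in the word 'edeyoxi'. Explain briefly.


Letter 'y' in 'edeyoxi': found at position(s) 4 = 1 occurrence(s).

1


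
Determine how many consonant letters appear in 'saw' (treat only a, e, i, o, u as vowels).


Consonants in 'saw': s, w = 2 consonants.

2


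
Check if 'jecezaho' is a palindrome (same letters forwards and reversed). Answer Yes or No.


Forward: 'jecezaho'
Reversed: 'ohazecej'
They differ.

No


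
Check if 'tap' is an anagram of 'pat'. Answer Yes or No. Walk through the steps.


Sorted letters of 'tap': 'apt'
Sorted letters of 'pat': 'apt'
They match.

Yes


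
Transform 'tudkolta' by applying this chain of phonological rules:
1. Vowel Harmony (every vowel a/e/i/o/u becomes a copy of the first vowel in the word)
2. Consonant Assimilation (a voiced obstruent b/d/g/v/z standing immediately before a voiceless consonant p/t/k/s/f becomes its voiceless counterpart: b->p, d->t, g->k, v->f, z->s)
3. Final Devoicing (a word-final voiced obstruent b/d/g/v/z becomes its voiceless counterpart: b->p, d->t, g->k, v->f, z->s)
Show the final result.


Starting form: 'tudkolta'
Rule 1: Vowel Harmony: all vowels become 'u' (matching first vowel). 'tudkolta' -> 'tudkultu'
Rule 2: Consonant Assimilation: voiced obstruent before voiceless consonant becomes voiceless ('dk' -> 'tk'). 'tudkultu' -> 'tutkultu'
Rule 3: Final Devoicing: the word ends in the vowel 'u', not a consonant. No change.
Final form: 'tutkultu'

tutkultu


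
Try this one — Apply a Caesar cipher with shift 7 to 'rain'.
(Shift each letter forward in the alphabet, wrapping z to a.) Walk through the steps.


Shift each letter by 7: r -> y, a -> h, i -> p, n -> u. Result: 'yhpu'.

yhpu


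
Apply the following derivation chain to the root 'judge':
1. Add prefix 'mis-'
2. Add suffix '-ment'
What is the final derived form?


Step 1: Add prefix 'mis-' to 'judge' = 'misjudge'
Step 2: Add suffix '-ment' to 'misjudge' = 'misjudgment'

misjudgment


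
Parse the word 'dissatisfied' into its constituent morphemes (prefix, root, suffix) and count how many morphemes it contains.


Step 1: Identify prefix: 'dis' (meaning: not/apart)
Step 2: Identify root: 'satisfy'
Step 3: Identify suffix(es): 'ed'
Decomposition: dis- (prefix: not/apart) + satisfy (root) + -ed (suffix: past)
Total morphemes: 3

3 morphemes (dis- (prefix: not/apart) + satisfy (root) + -ed (suffix: past))


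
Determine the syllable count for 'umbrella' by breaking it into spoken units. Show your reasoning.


Break 'umbrella' into syllables: um-brel-la -> um | brel | la = 3 syllables

3 syllables


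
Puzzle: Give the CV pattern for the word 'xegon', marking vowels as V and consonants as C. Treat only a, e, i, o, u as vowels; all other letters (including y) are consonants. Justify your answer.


Letter mapping: x = C, e = V, g = C, o = V, n = C.

CVCVC


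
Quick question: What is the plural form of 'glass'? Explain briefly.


Apply rule: Add -es (sibilant/fricative ending). 'glass' becomes 'glasses'.

glasses


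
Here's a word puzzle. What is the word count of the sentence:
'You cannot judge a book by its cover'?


Split into words: You | cannot | judge | a | book | by | its | cover = 8 words.

8


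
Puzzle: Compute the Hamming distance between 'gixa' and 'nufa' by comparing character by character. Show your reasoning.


Alignment:
Position 1: 'g' vs 'n' = DIFFER
Position 2: 'i' vs 'u' = DIFFER
Position 3: 'x' vs 'f' = DIFFER
Position 4: 'a' vs 'a' = match
Total differences: 3

3


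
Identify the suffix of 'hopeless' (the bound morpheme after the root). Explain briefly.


The word 'hopeless' = 'hope' (root) + '-less' (suffix). The suffix is '-less'.

less


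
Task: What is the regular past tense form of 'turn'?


Apply rule: Add -ed. 'turn' becomes 'turned'.

turned


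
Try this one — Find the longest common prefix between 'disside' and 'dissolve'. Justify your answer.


Compare from the start: 4 characters match: 'diss'. Mismatch at position 5: 'i' vs 'o'.

diss


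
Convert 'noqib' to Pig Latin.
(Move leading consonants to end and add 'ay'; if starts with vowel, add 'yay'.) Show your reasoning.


'noqib': move consonant cluster 'n' to end and add 'ay': 'oqibnay'.

oqibnay


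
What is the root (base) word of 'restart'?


Remove prefix 're' from 'restart' to get root 'start'.

start


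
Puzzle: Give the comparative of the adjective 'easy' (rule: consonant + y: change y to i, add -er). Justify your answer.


Apply comparative formation (consonant + y: change y to i, add -er): 'easy' -> 'easier'.

easier


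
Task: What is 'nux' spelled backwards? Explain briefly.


Reverse 'nux' character by character: 'xun'.

xun


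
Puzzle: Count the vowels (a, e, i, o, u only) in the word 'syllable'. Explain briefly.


Vowels in 'syllable': a, e = 2 vowels.

2


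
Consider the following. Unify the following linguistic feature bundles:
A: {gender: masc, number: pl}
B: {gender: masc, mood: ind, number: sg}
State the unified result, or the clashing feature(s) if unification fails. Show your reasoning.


Compare features:
gender: A=masc vs B=masc -> unified: masc
mood: A=_ vs B=ind -> unified: ind
number: A=pl vs B=sg -> CLASH
Clash detected on feature 'number' (pl vs sg); unification fails.

CLASH on 'number' (pl vs sg)


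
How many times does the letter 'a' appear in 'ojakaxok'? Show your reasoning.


Letter 'a' in 'ojakaxok': found at position(s) 3, 5 = 2 occurrence(s).

2


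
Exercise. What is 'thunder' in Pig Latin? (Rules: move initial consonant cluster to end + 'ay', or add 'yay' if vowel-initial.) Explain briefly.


'thunder': move consonant cluster 'th' to end and add 'ay': 'underthay'.

underthay


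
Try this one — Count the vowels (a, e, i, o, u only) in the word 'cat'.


Vowels in 'cat': a = 1 vowels.

1


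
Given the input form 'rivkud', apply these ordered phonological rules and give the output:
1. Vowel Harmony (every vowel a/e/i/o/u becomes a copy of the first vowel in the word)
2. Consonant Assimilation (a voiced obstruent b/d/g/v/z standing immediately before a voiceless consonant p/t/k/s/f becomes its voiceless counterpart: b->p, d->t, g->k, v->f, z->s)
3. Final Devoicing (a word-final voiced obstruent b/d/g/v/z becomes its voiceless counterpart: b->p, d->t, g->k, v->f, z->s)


Starting form: 'rivkud'
Rule 1: Vowel Harmony: all vowels become 'i' (matching first vowel). 'rivkud' -> 'rivkid'
Rule 2: Consonant Assimilation: voiced obstruent before voiceless consonant becomes voiceless ('vk' -> 'fk'). 'rivkid' -> 'rifkid'
Rule 3: Final Devoicing: word-final voiced obstruent 'd' becomes voiceless 't'. 'rifkid' -> 'rifkit'
Final form: 'rifkit'

rifkit


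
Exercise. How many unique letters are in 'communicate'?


Unique letters in 'communicate': {a, c, e, i, m, n, o, t, u} = 9 distinct letters.

9


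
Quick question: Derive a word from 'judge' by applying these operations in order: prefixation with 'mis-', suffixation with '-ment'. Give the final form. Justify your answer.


Step 1: Add prefix 'mis-' to 'judge' = 'misjudge'
Step 2: Add suffix '-ment' to 'misjudge' = 'misjudgment'

misjudgment


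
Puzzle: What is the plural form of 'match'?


Apply rule: Add -es (sibilant/fricative ending). 'match' becomes 'matches'.

matches


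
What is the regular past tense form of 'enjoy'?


Apply rule: Add -ed. 'enjoy' becomes 'enjoyed'.

enjoyed


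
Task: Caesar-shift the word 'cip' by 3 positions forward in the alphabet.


Shift each letter by 3: c -> f, i -> l, p -> s. Result: 'fls'.

fls


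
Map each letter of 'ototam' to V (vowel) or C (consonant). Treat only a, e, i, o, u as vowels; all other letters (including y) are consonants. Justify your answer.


Letter mapping: o = V, t = C, o = V, t = C, a = V, m = C.

VCVCVC


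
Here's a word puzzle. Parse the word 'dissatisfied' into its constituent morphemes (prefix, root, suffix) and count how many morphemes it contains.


Step 1: Identify prefix: 'dis' (meaning: not/apart)
Step 2: Identify root: 'satisfy'
Step 3: Identify suffix(es): 'ed'
Decomposition: dis- (prefix: not/apart) + satisfy (root) + -ed (suffix: past)
Total morphemes: 3

3 morphemes (dis- (prefix: not/apart) + satisfy (root) + -ed (suffix: past))


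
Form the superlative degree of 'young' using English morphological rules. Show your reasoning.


Apply superlative formation (add -est): 'young' -> 'youngest'.

youngest


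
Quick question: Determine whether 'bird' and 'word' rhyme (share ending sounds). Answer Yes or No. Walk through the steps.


Rime (stressed vowel + following sounds) of 'bird': -ird = /ɜːrd/
Rime of 'word': -ord = /ɜːrd/
/ɜːrd/ and /ɜːrd/ are the same ending sound, so the words rhyme.

Yes


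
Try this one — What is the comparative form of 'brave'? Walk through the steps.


Apply comparative formation (ends in e: add -r): 'brave' -> 'braver'.

braver


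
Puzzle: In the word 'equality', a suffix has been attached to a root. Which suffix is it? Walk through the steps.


The word 'equality' = 'equal' (root) + '-ity' (suffix). The suffix is '-ity'.

ity


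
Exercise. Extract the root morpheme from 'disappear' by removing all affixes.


Remove prefix 'dis' from 'disappear' to get root 'appear'.

appear


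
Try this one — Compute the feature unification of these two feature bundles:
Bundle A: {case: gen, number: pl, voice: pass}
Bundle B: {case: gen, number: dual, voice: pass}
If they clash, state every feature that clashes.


Compare features:
case: A=gen vs B=gen -> unified: gen
number: A=pl vs B=dual -> CLASH
voice: A=pass vs B=pass -> unified: pass
Clash detected on feature 'number' (pl vs dual); unification fails.

CLASH on 'number' (pl vs dual)


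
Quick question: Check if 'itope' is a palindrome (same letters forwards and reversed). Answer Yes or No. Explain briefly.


Forward: 'itope'
Reversed: 'epoti'
They differ.

No


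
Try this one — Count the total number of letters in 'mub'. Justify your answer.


Spell out 'mub' and number each letter: m(1), u(2), b(3). Total: 3 letters.

3


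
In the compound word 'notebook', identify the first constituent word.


Split 'notebook' into 'note' + 'book'. The first part is 'note'.

note


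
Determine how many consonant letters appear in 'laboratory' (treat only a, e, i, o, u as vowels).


Consonants in 'laboratory': l, b, r, t, r, y = 6 consonants.

6


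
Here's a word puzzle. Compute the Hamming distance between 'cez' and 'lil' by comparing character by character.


Alignment:
Position 1: 'c' vs 'l' = DIFFER
Position 2: 'e' vs 'i' = DIFFER
Position 3: 'z' vs 'l' = DIFFER
Total differences: 3

3


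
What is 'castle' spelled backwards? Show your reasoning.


Reverse 'castle' character by character: 'eltsac'.

eltsac


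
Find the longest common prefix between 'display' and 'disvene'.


Compare from the start: 3 characters match: 'dis'. Mismatch at position 4: 'p' vs 'v'.

dis


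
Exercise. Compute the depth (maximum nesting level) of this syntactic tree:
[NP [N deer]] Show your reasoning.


Count bracket nesting levels:
'[' at pos 0: depth = 1
'[' at pos 4: depth = 2
Maximum depth reached: 2

2


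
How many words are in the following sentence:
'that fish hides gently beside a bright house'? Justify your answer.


Split into words: that | fish | hides | gently | beside | a | bright | house = 8 words.

8


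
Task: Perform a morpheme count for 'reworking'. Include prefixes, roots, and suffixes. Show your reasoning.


Decomposition: re- (prefix) + work (root) + -ing (suffix) = 3 morpheme(s)

3 morphemes


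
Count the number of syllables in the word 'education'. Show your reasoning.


Break 'education' into syllables: ed-u-ca-tion -> ed | u | ca | tion = 4 syllables

4 syllables


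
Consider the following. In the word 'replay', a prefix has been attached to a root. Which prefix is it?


The word 'replay' = 're' (prefix) + 'play' (root). The prefix is 're'.

re


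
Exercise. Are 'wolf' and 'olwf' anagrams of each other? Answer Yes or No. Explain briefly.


Sorted letters of 'wolf': 'flow'
Sorted letters of 'olwf': 'flow'
They match.

Yes


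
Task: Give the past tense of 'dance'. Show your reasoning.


Apply rule: Add -d (word ends in -e). 'dance' becomes 'danced'.

danced


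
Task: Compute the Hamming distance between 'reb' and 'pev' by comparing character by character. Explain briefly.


Alignment:
Position 1: 'r' vs 'p' = DIFFER
Position 2: 'e' vs 'e' = match
Position 3: 'b' vs 'v' = DIFFER
Total differences: 2

2


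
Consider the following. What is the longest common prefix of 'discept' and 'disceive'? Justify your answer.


Compare from the start: 5 characters match: 'disce'. Mismatch at position 6: 'p' vs 'i'.

disce


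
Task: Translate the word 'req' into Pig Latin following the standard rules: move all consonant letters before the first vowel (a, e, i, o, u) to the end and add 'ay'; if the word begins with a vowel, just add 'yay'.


'req': move consonant cluster 'r' to end and add 'ay': 'eqray'.

eqray


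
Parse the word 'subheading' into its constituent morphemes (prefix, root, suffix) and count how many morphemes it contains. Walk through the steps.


Step 1: Identify prefix: 'sub' (meaning: below)
Step 2: Identify root: 'head'
Step 3: Identify suffix(es): 'ing'
Decomposition: sub- (prefix: below) + head (root) + -ing (suffix: ongoing/result)
Total morphemes: 3

3 morphemes (sub- (prefix: below) + head (root) + -ing (suffix: ongoing/result))


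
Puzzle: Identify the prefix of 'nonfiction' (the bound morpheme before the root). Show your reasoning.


The word 'nonfiction' = 'non' (prefix) + 'fiction' (root). The prefix is 'non'.

non


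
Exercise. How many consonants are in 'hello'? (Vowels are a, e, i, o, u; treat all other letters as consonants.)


Consonants in 'hello': h, l, l = 3 consonants.

3


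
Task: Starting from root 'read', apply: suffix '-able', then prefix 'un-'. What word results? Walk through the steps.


Step 1: Add suffix '-able' to 'read' = 'readable'
Step 2: Add prefix 'un-' to 'readable' = 'unreadable'

unreadable


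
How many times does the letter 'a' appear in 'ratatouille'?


Letter 'a' in 'ratatouille': found at position(s) 2, 4 = 2 occurrence(s).

2


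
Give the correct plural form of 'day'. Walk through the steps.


Apply rule: Add -s. 'day' becomes 'days'.

days


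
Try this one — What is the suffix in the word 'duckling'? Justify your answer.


The word 'duckling' = 'duck' (root) + '-ling' (suffix). The suffix is '-ling'.

ling


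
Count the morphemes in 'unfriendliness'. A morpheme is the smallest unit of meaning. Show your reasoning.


Decomposition: un- (prefix) + friend (root) + -ly (suffix) + -ness (suffix) = 4 morpheme(s)

4 morphemes


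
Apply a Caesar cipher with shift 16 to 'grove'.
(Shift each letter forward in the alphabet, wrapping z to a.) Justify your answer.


Shift each letter by 16: g -> w, r -> h, o -> e, v -> l, e -> u. Result: 'whelu'.

whelu


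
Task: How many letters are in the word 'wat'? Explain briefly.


Spell out 'wat' and number each letter: w(1), a(2), t(3). Total: 3 letters.

3


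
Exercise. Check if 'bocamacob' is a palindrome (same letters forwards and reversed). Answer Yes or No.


Forward: 'bocamacob'
Reversed: 'bocamacob'
They are identical.

Yes


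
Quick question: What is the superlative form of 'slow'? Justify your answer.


Apply superlative formation (add -est): 'slow' -> 'slowest'.

slowest


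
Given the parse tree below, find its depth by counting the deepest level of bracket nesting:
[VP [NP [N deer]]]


Count bracket nesting levels:
'[' at pos 0: depth = 1
'[' at pos 4: depth = 2
'[' at pos 8: depth = 3
Maximum depth reached: 3

3


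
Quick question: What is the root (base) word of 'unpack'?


Remove prefix 'un' from 'unpack' to get root 'pack'.

pack


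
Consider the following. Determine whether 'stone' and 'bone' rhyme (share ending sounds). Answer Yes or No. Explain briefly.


Rime (stressed vowel + following sounds) of 'stone': -one = /oʊn/
Rime of 'bone': -one = /oʊn/
/oʊn/ and /oʊn/ are the same ending sound, so the words rhyme.

Yes


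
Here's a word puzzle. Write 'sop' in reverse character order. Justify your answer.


Reverse 'sop' character by character: 'pos'.

pos


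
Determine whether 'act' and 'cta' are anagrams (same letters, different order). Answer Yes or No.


Sorted letters of 'act': 'act'
Sorted letters of 'cta': 'act'
They match.

Yes


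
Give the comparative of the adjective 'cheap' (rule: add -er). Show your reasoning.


Apply comparative formation (add -er): 'cheap' -> 'cheaper'.

cheaper


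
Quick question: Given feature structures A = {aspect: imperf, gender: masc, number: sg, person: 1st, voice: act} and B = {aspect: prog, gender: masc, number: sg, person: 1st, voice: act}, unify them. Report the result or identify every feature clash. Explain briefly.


Compare features:
aspect: A=imperf vs B=prog -> CLASH
gender: A=masc vs B=masc -> unified: masc
number: A=sg vs B=sg -> unified: sg
person: A=1st vs B=1st -> unified: 1st
voice: A=act vs B=act -> unified: act
Clash detected on feature 'aspect' (imperf vs prog); unification fails.

CLASH on 'aspect' (imperf vs prog)


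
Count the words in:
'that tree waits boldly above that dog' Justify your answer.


Split into words: that | tree | waits | boldly | above | that | dog = 7 words.

7


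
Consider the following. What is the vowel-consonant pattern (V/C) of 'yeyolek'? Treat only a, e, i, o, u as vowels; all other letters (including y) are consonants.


Letter mapping: y = C, e = V, y = C, o = V, l = C, e = V, k = C.

CVCVCVC


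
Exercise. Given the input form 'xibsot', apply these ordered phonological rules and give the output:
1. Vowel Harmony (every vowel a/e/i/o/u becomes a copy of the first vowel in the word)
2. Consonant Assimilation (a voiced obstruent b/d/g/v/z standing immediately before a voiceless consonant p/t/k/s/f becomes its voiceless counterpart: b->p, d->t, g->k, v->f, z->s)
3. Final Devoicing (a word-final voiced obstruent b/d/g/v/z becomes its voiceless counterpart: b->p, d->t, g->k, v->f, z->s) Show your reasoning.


Starting form: 'xibsot'
Rule 1: Vowel Harmony: all vowels become 'i' (matching first vowel). 'xibsot' -> 'xibsit'
Rule 2: Consonant Assimilation: voiced obstruent before voiceless consonant becomes voiceless ('bs' -> 'ps'). 'xibsit' -> 'xipsit'
Rule 3: Final Devoicing: final consonant 't' is not one of the voiced obstruents b/d/g/v/z. No change.
Final form: 'xipsit'

xipsit


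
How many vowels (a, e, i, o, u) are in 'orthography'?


Vowels in 'orthography': o, o, a = 3 vowels.

3


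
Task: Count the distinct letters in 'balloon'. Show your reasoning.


Unique letters in 'balloon': {a, b, l, n, o} = 5 distinct letters.

5


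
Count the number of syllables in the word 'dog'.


Break 'dog' into syllables: dog -> dog = 1 syllable

1 syllable


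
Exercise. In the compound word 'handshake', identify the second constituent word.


Split 'handshake' into 'hand' + 'shake'. The second part is 'shake'.

shake


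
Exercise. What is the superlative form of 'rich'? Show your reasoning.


Apply superlative formation (add -est): 'rich' -> 'richest'.

richest


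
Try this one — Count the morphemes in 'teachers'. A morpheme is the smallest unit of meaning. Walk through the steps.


Decomposition: teach (root) + -er (suffix) + -s (plural) = 3 morpheme(s)

3 morphemes


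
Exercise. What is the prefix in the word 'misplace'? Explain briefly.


The word 'misplace' = 'mis' (prefix) + 'place' (root). The prefix is 'mis'.

mis


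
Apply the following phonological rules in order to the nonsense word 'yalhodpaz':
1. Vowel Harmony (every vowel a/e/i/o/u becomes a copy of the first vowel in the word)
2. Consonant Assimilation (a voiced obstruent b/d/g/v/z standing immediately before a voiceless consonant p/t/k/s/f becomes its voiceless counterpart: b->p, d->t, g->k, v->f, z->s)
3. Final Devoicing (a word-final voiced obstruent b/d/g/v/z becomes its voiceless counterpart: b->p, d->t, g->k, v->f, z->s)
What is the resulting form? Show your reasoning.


Starting form: 'yalhodpaz'
Rule 1: Vowel Harmony: all vowels become 'a' (matching first vowel). 'yalhodpaz' -> 'yalhadpaz'
Rule 2: Consonant Assimilation: voiced obstruent before voiceless consonant becomes voiceless ('dp' -> 'tp'). 'yalhadpaz' -> 'yalhatpaz'
Rule 3: Final Devoicing: word-final voiced obstruent 'z' becomes voiceless 's'. 'yalhatpaz' -> 'yalhatpas'
Final form: 'yalhatpas'

yalhatpas


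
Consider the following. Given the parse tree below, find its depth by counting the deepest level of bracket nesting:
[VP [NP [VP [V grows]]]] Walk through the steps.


Count bracket nesting levels:
'[' at pos 0: depth = 1
'[' at pos 4: depth = 2
'[' at pos 8: depth = 3
'[' at pos 12: depth = 4
Maximum depth reached: 4

4


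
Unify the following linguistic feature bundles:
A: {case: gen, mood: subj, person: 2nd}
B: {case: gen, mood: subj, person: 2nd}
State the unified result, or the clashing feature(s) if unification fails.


Compare features:
case: A=gen vs B=gen -> unified: gen
mood: A=subj vs B=subj -> unified: subj
person: A=2nd vs B=2nd -> unified: 2nd
No clashes found.

Unified: {case: gen, mood: subj, person: 2nd}


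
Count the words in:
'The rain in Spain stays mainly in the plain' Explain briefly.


Split into words: The | rain | in | Spain | stays | mainly | in | the | plain = 9 words.

9


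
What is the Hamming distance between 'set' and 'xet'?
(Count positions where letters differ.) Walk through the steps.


Alignment:
Position 1: 's' vs 'x' = DIFFER
Position 2: 'e' vs 'e' = match
Position 3: 't' vs 't' = match
Total differences: 1

1


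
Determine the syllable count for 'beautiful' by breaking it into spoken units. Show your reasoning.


Break 'beautiful' into syllables: beau-ti-ful -> beau | ti | ful = 3 syllables

3 syllables


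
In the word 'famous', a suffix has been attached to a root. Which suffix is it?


The word 'famous' = 'fame' (root) + '-ous' (suffix). The suffix is '-ous'.

ous


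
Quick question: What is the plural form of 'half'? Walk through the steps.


Apply rule: Change -f to -ves. 'half' becomes 'halves'.

halves


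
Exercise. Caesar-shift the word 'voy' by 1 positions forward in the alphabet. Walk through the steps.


Shift each letter by 1: v -> w, o -> p, y -> z. Result: 'wpz'.

wpz


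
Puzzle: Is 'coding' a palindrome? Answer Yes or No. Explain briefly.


Forward: 'coding'
Reversed: 'gnidoc'
They differ.

No


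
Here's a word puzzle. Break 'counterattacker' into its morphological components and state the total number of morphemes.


Step 1: Identify prefix: 'counter' (meaning: against)
Step 2: Identify root: 'attack'
Step 3: Identify suffix(es): 'er'
Decomposition: counter- (prefix: against) + attack (root) + -er (suffix: one who)
Total morphemes: 3

3 morphemes (counter- (prefix: against) + attack (root) + -er (suffix: one who))


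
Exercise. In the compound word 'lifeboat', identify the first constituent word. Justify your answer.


Split 'lifeboat' into 'life' + 'boat'. The first part is 'life'.

life


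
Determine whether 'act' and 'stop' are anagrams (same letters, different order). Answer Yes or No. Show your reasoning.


Sorted letters of 'act': 'act'
Sorted letters of 'stop': 'opst'
They do not match.

No


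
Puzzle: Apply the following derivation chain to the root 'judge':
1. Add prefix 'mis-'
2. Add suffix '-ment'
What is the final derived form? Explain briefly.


Step 1: Add prefix 'mis-' to 'judge' = 'misjudge'
Step 2: Add suffix '-ment' to 'misjudge' = 'misjudgment'

misjudgment


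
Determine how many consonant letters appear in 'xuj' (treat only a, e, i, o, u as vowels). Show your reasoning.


Consonants in 'xuj': x, j = 2 consonants.

2


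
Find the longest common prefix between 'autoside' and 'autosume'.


Compare from the start: 5 characters match: 'autos'. Mismatch at position 6: 'i' vs 'u'.

autos


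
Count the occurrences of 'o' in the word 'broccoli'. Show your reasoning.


Letter 'o' in 'broccoli': found at position(s) 3, 6 = 2 occurrence(s).

2


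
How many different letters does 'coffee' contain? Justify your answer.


Unique letters in 'coffee': {c, e, f, o} = 4 distinct letters.

4


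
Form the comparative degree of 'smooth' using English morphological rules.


Apply comparative formation (add -er): 'smooth' -> 'smoother'.

smoother


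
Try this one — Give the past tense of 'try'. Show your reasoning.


Apply rule: Change -y to -ied. 'try' becomes 'tried'.

tried


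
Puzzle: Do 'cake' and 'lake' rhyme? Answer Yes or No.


Rime (stressed vowel + following sounds) of 'cake': -ake = /eɪk/
Rime of 'lake': -ake = /eɪk/
/eɪk/ and /eɪk/ are the same ending sound, so the words rhyme.

Yes


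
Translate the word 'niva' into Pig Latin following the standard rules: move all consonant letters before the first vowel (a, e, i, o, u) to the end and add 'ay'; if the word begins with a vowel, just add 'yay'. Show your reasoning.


'niva': move consonant cluster 'n' to end and add 'ay': 'ivanay'.

ivanay


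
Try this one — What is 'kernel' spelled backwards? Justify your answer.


Reverse 'kernel' character by character: 'lenrek'.

lenrek


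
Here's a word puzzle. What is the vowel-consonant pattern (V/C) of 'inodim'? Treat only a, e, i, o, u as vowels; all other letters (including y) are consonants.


Letter mapping: i = V, n = C, o = V, d = C, i = V, m = C.

VCVCVC


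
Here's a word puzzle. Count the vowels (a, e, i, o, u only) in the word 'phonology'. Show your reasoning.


Vowels in 'phonology': o, o, o = 3 vowels.

3


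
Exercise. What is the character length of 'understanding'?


Spell out 'understanding' and number each letter: u(1), n(2), d(3), e(4), r(5), s(6), t(7), a(8), n(9), d(10), i(11), n(12), g(13). Total: 13 letters.

13


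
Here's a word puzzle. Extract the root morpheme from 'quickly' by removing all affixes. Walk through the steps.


Remove suffix '-ly' from 'quickly' to get root 'quick'.

quick


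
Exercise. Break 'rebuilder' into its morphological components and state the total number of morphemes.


Step 1: Identify prefix: 're' (meaning: again)
Step 2: Identify root: 'build'
Step 3: Identify suffix(es): 'er'
Decomposition: re- (prefix: again) + build (root) + -er (suffix: one who)
Total morphemes: 3

3 morphemes (re- (prefix: again) + build (root) + -er (suffix: one who))


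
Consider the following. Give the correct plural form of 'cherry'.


Apply rule: Change -y to -ies (consonant + y). 'cherry' becomes 'cherries'.

cherries


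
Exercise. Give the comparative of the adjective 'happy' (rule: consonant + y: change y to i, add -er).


Apply comparative formation (consonant + y: change y to i, add -er): 'happy' -> 'happier'.

happier


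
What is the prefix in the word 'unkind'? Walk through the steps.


The word 'unkind' = 'un' (prefix) + 'kind' (root). The prefix is 'un'.

un


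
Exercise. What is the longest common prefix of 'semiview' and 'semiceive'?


Compare from the start: 4 characters match: 'semi'. Mismatch at position 5: 'v' vs 'c'.

semi


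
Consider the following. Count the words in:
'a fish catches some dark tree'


Split into words: a | fish | catches | some | dark | tree = 6 words.

6


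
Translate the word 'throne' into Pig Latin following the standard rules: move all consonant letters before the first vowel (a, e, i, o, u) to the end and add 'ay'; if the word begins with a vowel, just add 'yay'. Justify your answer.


'throne': move consonant cluster 'thr' to end and add 'ay': 'onethray'.

onethray


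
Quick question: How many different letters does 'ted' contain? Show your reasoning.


Unique letters in 'ted': {d, e, t} = 3 distinct letters.

3


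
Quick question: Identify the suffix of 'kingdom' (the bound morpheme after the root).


The word 'kingdom' = 'king' (root) + '-dom' (suffix). The suffix is '-dom'.

dom


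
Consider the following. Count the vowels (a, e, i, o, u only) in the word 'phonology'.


Vowels in 'phonology': o, o, o = 3 vowels.

3


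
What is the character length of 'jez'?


Spell out 'jez' and number each letter: j(1), e(2), z(3). Total: 3 letters.

3


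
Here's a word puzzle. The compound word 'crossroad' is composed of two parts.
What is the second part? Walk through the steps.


Split 'crossroad' into 'cross' + 'road'. The second part is 'road'.

road


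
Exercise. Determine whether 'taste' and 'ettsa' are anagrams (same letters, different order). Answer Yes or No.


Sorted letters of 'taste': 'aestt'
Sorted letters of 'ettsa': 'aestt'
They match.

Yes


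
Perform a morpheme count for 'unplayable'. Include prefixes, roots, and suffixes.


Decomposition: un- (prefix) + play (root) + -able (suffix) = 3 morpheme(s)

3 morphemes


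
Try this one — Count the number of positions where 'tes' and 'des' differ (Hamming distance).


Alignment:
Position 1: 't' vs 'd' = DIFFER
Position 2: 'e' vs 'e' = match
Position 3: 's' vs 's' = match
Total differences: 1

1


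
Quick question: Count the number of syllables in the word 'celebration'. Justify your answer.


Break 'celebration' into syllables: cel-e-bra-tion -> cel | e | bra | tion = 4 syllables

4 syllables


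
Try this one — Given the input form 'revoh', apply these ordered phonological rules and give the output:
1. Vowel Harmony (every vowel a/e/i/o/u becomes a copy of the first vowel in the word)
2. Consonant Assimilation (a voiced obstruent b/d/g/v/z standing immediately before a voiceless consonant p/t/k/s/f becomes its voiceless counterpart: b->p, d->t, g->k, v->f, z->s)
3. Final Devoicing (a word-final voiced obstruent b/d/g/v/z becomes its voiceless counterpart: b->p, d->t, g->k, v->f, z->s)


Starting form: 'revoh'
Rule 1: Vowel Harmony: all vowels become 'e' (matching first vowel). 'revoh' -> 'reveh'
Rule 2: Consonant Assimilation: no voiced obstruent (b/d/g/v/z) stands immediately before a voiceless consonant (p/t/k/s/f). No change.
Rule 3: Final Devoicing: final consonant 'h' is not one of the voiced obstruents b/d/g/v/z. No change.
Final form: 'reveh'

reveh


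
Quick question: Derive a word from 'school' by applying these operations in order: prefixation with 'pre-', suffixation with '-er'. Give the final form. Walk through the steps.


Step 1: Add prefix 'pre-' to 'school' = 'preschool'
Step 2: Add suffix '-er' to 'preschool' = 'preschooler'

preschooler


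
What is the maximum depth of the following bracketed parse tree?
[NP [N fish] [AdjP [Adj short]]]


Count bracket nesting levels:
'[' at pos 0: depth = 1
'[' at pos 4: depth = 2
'[' at pos 13: depth = 2
'[' at pos 19: depth = 3
Maximum depth reached: 3

3


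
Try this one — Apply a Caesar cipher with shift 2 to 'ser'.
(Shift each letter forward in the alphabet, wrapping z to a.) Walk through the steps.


Shift each letter by 2: s -> u, e -> g, r -> t. Result: 'ugt'.

ugt


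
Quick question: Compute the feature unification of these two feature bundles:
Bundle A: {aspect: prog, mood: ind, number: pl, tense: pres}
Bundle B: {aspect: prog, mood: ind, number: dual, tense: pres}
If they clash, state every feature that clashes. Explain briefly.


Compare features:
aspect: A=prog vs B=prog -> unified: prog
mood: A=ind vs B=ind -> unified: ind
number: A=pl vs B=dual -> CLASH
tense: A=pres vs B=pres -> unified: pres
Clash detected on feature 'number' (pl vs dual); unification fails.

CLASH on 'number' (pl vs dual)


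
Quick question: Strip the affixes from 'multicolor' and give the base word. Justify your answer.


Remove prefix 'multi' from 'multicolor' to get root 'color'.

color


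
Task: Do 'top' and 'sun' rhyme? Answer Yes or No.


Rime (stressed vowel + following sounds) of 'top': -op = /ɒp/
Rime of 'sun': -un = /ʌn/
/ɒp/ and /ʌn/ are different ending sounds, so the words do not rhyme.

No


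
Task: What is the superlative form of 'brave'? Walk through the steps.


Apply superlative formation (ends in e: add -st): 'brave' -> 'bravest'.

bravest


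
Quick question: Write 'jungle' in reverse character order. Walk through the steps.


Reverse 'jungle' character by character: 'elgnuj'.

elgnuj


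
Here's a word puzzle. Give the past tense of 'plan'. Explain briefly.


Apply rule: Double final consonant and add -ed. 'plan' becomes 'planned'.

planned


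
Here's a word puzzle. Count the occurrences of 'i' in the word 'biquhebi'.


Letter 'i' in 'biquhebi': found at position(s) 2, 8 = 2 occurrence(s).

2


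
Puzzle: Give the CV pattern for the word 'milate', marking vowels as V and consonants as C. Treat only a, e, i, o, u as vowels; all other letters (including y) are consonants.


Letter mapping: m = C, i = V, l = C, a = V, t = C, e = V.

CVCVCV


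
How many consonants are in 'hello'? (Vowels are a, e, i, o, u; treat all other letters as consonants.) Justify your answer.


Consonants in 'hello': h, l, l = 3 consonants.

3


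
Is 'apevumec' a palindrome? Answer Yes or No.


Forward: 'apevumec'
Reversed: 'cemuvepa'
They differ.

No


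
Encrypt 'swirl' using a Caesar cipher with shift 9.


Shift each letter by 9: s -> b, w -> f, i -> r, r -> a, l -> u. Result: 'bfrau'.

bfrau


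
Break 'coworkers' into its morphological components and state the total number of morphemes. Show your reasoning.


Step 1: Identify prefix: 'co' (meaning: together)
Step 2: Identify root: 'work'
Step 3: Identify suffix(es): 'er, s'
Decomposition: co- (prefix: together) + work (root) + -er (suffix: one who) + -s (plural)
Total morphemes: 4

4 morphemes (co- (prefix: together) + work (root) + -er (suffix: one who) + -s (plural))


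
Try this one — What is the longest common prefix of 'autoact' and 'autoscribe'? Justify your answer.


Compare from the start: 4 characters match: 'auto'. Mismatch at position 5: 'a' vs 's'.

auto


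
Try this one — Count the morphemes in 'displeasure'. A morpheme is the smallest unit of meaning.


Decomposition: dis- (prefix) + please (root) + -ure (suffix) = 3 morpheme(s)

3 morphemes


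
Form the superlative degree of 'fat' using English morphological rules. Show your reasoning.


Apply superlative formation (double final consonant, add -est): 'fat' -> 'fattest'.

fattest


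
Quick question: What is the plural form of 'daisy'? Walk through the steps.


Apply rule: Change -y to -ies (consonant + y). 'daisy' becomes 'daisies'.

daisies


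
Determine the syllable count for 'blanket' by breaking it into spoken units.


Break 'blanket' into syllables: blan-ket -> blan | ket = 2 syllables

2 syllables


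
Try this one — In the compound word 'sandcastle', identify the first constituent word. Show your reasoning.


Split 'sandcastle' into 'sand' + 'castle'. The first part is 'sand'.

sand
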